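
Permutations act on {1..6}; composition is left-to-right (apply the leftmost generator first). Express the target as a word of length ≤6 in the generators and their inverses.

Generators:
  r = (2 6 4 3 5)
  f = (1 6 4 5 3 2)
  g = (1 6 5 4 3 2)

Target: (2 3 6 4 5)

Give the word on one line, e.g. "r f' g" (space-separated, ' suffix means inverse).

f g' r' r'

  after f: (1 6 4 5 3 2)
  after g': (4 6 5)
  after r': (2 5 6 3 4)
  after r': (2 3 6 4 5)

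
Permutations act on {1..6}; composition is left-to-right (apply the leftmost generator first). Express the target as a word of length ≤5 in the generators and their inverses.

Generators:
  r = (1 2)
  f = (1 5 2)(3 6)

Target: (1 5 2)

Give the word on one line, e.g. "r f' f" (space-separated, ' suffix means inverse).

f' f' r r

  after f': (1 2 5)(3 6)
  after f': (1 5 2)
  after r: (1 5)
  after r: (1 5 2)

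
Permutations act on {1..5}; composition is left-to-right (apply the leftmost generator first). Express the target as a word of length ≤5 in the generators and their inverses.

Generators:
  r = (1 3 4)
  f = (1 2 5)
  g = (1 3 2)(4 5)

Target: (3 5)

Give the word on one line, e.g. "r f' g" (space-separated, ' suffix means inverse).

  after g: (1 3 2)(4 5)
  after f: (1 3 5 4)
  after r': (3 5)

g f r'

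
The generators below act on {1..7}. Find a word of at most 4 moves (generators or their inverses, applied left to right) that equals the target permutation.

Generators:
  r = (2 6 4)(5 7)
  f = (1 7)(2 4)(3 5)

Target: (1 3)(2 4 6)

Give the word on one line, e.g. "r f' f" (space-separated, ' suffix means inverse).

  after f: (1 7)(2 4)(3 5)
  after r: (1 5 3 7)(4 6)
  after f: (1 3)(2 4 6)

f r f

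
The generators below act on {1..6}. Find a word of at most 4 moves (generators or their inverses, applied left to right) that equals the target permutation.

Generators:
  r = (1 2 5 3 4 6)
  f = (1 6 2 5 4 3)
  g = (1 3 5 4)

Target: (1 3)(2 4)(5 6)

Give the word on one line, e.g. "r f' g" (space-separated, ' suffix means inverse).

r' r' r'

  after r': (1 6 4 3 5 2)
  after r': (1 4 5)(2 6 3)
  after r': (1 3)(2 4)(5 6)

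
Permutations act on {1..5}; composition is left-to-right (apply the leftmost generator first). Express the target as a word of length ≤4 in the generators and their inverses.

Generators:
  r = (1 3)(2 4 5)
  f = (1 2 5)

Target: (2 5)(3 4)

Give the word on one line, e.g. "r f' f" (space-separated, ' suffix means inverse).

  after r': (1 3)(2 5 4)
  after f': (1 3 5 4)
  after r': (2 5)(3 4)

r' f' r'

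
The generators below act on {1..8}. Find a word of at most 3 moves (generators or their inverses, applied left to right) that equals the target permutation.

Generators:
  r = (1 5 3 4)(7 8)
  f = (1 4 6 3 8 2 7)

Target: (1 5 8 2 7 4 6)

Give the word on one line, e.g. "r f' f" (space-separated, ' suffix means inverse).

  after r': (1 4 3 5)(7 8)
  after f': (2 8)(3 5 7)(4 6)
  after r: (1 5 8 2 7 4 6)

r' f' r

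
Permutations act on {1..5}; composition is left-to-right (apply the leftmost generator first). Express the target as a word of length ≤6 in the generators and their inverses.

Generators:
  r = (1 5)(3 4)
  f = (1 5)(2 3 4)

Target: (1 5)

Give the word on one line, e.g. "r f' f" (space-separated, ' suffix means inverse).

  after f': (1 5)(2 4 3)
  after r': (2 3)
  after f: (1 5)(2 4)
  after f: (3 4)
  after r': (1 5)

f' r' f f r'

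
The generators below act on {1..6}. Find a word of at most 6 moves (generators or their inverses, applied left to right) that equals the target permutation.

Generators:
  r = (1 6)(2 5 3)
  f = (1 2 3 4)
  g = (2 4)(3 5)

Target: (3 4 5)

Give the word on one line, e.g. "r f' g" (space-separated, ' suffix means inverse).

f' r r f

  after f': (1 4 3 2)
  after r: (1 4 2 6)(3 5)
  after r: (1 4 5 2)
  after f: (3 4 5)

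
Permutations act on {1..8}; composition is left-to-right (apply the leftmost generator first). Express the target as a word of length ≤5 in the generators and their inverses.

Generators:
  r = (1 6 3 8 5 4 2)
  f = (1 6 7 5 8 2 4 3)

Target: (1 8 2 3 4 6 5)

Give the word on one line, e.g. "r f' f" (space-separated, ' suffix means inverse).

r r r

  after r: (1 6 3 8 5 4 2)
  after r: (1 3 5 2 6 8 4)
  after r: (1 8 2 3 4 6 5)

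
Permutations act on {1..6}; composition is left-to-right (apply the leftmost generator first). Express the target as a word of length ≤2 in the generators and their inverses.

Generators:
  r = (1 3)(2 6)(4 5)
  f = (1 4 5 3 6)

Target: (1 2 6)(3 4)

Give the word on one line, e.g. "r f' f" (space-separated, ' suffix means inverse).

f' r'

  after f': (1 6 3 5 4)
  after r': (1 2 6)(3 4)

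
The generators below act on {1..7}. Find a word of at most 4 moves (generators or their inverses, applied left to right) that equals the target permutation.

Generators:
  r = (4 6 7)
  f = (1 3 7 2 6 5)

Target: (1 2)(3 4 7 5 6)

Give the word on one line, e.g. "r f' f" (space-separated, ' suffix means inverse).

f f f r'

  after f: (1 3 7 2 6 5)
  after f: (1 7 6)(2 5 3)
  after f: (1 2)(3 6)(5 7)
  after r': (1 2)(3 4 7 5 6)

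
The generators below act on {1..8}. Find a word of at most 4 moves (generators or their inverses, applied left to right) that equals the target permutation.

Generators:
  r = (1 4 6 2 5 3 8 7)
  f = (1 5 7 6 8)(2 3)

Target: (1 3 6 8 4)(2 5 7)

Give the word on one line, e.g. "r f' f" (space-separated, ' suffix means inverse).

  after f': (1 8 6 7 5)(2 3)
  after r': (1 3 6 8 4)(2 5 7)

f' r'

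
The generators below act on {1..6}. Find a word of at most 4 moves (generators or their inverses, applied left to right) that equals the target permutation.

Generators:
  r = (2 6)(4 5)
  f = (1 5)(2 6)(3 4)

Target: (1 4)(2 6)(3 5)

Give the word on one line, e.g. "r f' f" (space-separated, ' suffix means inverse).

r' f' r'

  after r': (2 6)(4 5)
  after f': (1 5 3 4)
  after r': (1 4)(2 6)(3 5)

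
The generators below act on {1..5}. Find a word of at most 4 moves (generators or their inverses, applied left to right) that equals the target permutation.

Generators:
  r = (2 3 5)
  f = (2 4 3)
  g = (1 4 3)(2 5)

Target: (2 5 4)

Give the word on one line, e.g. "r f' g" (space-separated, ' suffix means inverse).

r' f f

  after r': (2 5 3)
  after f: (2 5)(3 4)
  after f: (2 5 4)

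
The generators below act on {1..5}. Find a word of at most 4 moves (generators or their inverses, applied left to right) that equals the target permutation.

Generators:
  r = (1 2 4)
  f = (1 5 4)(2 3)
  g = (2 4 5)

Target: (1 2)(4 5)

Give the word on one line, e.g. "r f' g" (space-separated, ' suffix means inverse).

r' g'

  after r': (1 4 2)
  after g': (1 2)(4 5)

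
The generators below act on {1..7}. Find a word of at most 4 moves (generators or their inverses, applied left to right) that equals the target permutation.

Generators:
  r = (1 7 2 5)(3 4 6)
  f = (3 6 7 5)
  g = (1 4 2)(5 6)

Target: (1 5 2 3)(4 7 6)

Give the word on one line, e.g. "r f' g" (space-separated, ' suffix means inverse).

  after f': (3 5 7 6)
  after r: (1 7 3)(2 5)(4 6)
  after f: (1 5 2 3)(4 7 6)

f' r f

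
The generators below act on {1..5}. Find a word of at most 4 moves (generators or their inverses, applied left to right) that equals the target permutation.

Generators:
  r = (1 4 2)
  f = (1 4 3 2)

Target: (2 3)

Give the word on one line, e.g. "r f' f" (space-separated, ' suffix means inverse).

f' r

  after f': (1 2 3 4)
  after r: (2 3)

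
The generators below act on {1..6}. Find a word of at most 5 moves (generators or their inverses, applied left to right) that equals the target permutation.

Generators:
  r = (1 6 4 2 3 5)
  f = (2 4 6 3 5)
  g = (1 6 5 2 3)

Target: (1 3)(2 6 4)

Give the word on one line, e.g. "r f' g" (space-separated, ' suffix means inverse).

g r f g f'

  after g: (1 6 5 2 3)
  after r: (1 4 2 5 3 6)
  after f: (1 6)
  after g: (1 5 2 3)
  after f': (1 3)(2 6 4)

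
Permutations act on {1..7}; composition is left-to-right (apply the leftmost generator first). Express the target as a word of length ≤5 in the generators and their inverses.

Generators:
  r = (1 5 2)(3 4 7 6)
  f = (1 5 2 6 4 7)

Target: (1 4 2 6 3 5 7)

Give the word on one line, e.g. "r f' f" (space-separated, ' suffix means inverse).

r f f f

  after r: (1 5 2)(3 4 7 6)
  after f: (1 2 5 6 3 7 4)
  after f: (1 6 3)(4 5)
  after f: (1 4 2 6 3 5 7)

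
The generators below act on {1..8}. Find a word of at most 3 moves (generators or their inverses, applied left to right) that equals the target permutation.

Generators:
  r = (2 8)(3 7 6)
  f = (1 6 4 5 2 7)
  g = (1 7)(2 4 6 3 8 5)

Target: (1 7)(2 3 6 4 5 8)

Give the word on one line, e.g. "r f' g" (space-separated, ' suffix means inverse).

f r'

  after f: (1 6 4 5 2 7)
  after r': (1 7)(2 3 6 4 5 8)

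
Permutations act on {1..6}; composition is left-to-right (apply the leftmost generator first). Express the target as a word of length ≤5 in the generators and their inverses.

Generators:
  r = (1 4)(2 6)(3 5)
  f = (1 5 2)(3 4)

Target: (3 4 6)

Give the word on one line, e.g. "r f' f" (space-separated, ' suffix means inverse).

r' f f r

  after r': (1 4)(2 6)(3 5)
  after f: (1 3 2 6)(4 5)
  after f: (1 4 2 6 5 3)
  after r: (3 4 6)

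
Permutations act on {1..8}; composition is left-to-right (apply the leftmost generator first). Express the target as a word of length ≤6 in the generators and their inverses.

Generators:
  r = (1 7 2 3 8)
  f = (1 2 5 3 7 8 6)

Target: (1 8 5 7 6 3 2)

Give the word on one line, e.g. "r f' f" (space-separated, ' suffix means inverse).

r' r' f r' r'

  after r': (1 8 3 2 7)
  after r': (1 3 7 8 2)
  after f: (1 7 6)(3 8 5)
  after r': (2 7 6 8 5)
  after r': (1 8 5 7 6 3 2)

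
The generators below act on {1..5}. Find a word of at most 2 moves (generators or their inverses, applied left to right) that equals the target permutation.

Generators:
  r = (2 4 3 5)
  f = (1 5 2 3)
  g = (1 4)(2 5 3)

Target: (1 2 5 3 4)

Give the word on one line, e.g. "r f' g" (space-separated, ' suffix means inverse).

  after f: (1 5 2 3)
  after g': (1 2 5 3 4)

f g'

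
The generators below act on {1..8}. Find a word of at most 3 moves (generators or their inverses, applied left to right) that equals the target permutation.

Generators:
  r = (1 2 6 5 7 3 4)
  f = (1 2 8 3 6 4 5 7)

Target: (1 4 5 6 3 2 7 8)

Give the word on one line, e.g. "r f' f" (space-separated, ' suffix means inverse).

  after r: (1 2 6 5 7 3 4)
  after f': (2 3 6 4 7 8)
  after r': (1 4 5 6 3 2 7 8)

r f' r'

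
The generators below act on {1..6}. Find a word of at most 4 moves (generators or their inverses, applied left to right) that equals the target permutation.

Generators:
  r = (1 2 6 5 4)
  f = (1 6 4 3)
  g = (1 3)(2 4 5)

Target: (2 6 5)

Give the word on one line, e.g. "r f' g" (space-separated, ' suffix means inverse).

f g' g' f'

  after f: (1 6 4 3)
  after g': (1 6 2 5 4)
  after g': (1 6 5 2 4 3)
  after f': (2 6 5)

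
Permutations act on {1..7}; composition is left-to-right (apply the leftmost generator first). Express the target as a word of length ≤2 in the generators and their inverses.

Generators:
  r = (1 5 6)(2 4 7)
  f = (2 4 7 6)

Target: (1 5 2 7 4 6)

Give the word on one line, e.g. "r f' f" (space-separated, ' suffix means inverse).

r f

  after r: (1 5 6)(2 4 7)
  after f: (1 5 2 7 4 6)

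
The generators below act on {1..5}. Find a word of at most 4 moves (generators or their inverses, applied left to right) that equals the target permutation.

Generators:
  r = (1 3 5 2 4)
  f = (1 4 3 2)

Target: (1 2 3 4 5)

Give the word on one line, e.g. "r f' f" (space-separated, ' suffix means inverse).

r r r

  after r: (1 3 5 2 4)
  after r: (1 5 4 3 2)
  after r: (1 2 3 4 5)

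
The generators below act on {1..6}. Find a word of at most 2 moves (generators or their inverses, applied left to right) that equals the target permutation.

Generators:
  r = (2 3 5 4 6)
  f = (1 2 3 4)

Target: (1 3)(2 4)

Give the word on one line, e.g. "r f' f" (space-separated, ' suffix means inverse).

f' f'

  after f': (1 4 3 2)
  after f': (1 3)(2 4)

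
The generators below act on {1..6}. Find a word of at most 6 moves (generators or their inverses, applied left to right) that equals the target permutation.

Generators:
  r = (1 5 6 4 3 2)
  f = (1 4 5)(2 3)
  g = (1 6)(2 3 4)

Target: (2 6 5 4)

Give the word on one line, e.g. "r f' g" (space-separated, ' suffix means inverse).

r' g r' f f

  after r': (1 2 3 4 6 5)
  after g: (1 3 2 4)(5 6)
  after r': (1 4 2 6)
  after f: (1 5)(2 6 4 3)
  after f: (2 6 5 4)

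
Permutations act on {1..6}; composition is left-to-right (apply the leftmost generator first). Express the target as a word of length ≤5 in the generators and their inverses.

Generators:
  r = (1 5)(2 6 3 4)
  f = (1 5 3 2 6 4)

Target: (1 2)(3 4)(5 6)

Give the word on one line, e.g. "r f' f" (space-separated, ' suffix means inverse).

  after f': (1 4 6 2 3 5)
  after f': (1 6 3)(2 5 4)
  after f': (1 2)(3 4)(5 6)

f' f' f'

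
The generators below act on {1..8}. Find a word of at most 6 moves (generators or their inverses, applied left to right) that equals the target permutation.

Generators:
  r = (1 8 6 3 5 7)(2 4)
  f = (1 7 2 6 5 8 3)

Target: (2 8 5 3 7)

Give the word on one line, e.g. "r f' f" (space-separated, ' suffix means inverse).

  after r': (1 7 5 3 6 8)(2 4)
  after r': (1 5 6)(3 8 7)
  after f: (1 8 2 6 7)
  after f: (1 3)(2 5 8 6)
  after f: (2 8 5 3 7)

r' r' f f f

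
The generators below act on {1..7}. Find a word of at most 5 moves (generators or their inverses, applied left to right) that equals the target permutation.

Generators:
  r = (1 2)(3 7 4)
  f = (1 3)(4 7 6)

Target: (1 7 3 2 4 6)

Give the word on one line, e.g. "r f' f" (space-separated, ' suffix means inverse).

  after f: (1 3)(4 7 6)
  after r: (1 7 6 3 2)
  after f': (1 4 6)(2 3)
  after r: (1 3)(2 7 4 6)
  after r: (1 7 3 2 4 6)

f r f' r r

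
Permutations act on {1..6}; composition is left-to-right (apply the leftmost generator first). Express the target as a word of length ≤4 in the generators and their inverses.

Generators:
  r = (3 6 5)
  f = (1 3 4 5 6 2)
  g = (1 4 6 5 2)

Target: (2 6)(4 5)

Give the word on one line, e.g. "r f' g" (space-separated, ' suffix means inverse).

r' f g' f'

  after r': (3 5 6)
  after f: (1 3 6 4 5 2)
  after g': (1 3 4 6)
  after f': (2 6)(4 5)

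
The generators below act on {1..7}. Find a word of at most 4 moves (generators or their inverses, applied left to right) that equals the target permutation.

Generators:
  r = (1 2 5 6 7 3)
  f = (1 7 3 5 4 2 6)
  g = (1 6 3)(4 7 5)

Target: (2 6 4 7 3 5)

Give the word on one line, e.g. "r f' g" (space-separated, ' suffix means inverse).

  after r': (1 3 7 6 5 2)
  after g: (2 6 4 7 3 5)

r' g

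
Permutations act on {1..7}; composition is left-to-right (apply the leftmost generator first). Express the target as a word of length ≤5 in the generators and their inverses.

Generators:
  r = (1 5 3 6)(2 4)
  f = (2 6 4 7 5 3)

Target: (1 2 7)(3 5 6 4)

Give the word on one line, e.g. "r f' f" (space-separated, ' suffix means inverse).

  after r': (1 6 3 5)(2 4)
  after f: (1 4 6 2 7 5)
  after r': (1 2 7)(3 5 6 4)

r' f r'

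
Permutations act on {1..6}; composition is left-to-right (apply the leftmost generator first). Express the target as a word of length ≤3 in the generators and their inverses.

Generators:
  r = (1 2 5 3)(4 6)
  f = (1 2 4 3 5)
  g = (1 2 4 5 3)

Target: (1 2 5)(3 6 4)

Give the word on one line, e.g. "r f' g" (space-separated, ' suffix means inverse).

f g' r

  after f: (1 2 4 3 5)
  after g': (3 4 5)
  after r: (1 2 5)(3 6 4)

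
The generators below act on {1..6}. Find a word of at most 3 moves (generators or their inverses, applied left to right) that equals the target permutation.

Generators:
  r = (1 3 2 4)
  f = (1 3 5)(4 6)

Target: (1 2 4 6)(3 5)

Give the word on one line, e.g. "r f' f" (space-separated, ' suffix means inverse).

  after f: (1 3 5)(4 6)
  after r: (1 2 4 6)(3 5)

f r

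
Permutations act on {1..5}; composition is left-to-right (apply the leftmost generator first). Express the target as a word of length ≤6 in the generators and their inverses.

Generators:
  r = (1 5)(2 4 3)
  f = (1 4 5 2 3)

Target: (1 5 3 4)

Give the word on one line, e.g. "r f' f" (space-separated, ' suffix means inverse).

r' r' f' r' f

  after r': (1 5)(2 3 4)
  after r': (2 4 3)
  after f': (1 3 5 4 2)
  after r': (1 4 3)(2 5)
  after f: (1 5 3 4)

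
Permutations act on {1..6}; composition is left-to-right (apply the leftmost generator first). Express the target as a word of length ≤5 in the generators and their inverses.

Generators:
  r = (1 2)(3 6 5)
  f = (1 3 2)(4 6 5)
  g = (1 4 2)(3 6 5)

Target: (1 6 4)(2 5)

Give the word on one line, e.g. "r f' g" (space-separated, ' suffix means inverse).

  after f: (1 3 2)(4 6 5)
  after g': (1 5)(3 4)
  after r': (1 6 3 4 5 2)
  after g: (1 5)(2 4 3)
  after f': (1 6 4)(2 5)

f g' r' g f'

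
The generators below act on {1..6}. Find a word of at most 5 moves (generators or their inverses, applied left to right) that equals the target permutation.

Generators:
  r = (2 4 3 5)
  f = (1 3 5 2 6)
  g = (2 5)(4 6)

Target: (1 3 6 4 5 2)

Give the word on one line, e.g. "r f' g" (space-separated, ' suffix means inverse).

  after r: (2 4 3 5)
  after g: (2 6 4 3)
  after f: (1 3 6 4 5 2)

r g f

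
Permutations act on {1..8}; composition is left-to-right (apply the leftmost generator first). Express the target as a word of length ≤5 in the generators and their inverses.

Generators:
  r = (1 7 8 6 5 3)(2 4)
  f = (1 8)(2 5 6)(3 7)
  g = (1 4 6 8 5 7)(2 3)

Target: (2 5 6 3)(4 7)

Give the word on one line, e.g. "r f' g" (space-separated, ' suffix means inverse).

  after f': (1 8)(2 6 5)(3 7)
  after g': (1 6 8 7 2 4)(3 5)
  after r': (1 8)(3 6 7 4)
  after f: (2 5 6 3)(4 7)

f' g' r' f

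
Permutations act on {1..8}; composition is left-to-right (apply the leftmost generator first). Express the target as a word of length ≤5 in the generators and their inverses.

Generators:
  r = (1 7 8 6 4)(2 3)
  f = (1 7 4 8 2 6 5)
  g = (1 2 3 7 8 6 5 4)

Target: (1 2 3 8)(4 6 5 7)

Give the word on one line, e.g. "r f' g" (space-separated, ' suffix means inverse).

f g' f r'

  after f: (1 7 4 8 2 6 5)
  after g': (1 3 2 8)(4 7 5)
  after f: (1 3 6 5 8 7)
  after r': (1 2 3 8)(4 6 5 7)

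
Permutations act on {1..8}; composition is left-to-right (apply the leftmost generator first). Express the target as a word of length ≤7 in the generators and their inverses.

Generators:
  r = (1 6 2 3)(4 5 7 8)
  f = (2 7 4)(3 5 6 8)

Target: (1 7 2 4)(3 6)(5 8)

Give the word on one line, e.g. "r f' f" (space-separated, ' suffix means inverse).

r' f f f r'

  after r': (1 3 2 6)(4 8 7 5)
  after f: (1 5 2 8 4 3 7 6)
  after f: (1 6)(2 3 4 5 7 8)
  after f: (1 8 7 3 2 5 4 6)
  after r': (1 7 2 4)(3 6)(5 8)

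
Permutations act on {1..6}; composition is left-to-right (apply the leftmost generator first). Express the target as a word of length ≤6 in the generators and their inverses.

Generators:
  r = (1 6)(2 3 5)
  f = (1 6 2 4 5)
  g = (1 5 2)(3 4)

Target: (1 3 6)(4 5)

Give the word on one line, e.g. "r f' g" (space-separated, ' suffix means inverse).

f' g' f' g r

  after f': (1 5 4 2 6)
  after g': (2 6)(3 4 5)
  after f': (1 5 3 2)
  after g: (1 2 5 4 3)
  after r: (1 3 6)(4 5)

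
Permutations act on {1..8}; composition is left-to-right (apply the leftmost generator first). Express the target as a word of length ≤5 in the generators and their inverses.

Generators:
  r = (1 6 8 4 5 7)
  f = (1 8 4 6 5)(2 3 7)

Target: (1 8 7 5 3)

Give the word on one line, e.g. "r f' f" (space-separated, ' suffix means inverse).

f r' f' r'

  after f: (1 8 4 6 5)(2 3 7)
  after r': (1 6 4)(2 3 5 7)
  after f': (1 4 5 3 6 8)
  after r': (1 8 7 5 3)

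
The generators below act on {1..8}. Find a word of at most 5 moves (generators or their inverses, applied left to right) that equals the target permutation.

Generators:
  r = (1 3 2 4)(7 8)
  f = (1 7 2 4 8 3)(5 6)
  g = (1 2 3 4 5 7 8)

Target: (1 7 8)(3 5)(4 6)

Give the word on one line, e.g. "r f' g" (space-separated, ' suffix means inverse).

  after g: (1 2 3 4 5 7 8)
  after r': (1 3 2)(4 5 8)
  after f': (1 8 2 3 7)(4 6 5)
  after g': (1 7 8)(3 5)(4 6)

g r' f' g'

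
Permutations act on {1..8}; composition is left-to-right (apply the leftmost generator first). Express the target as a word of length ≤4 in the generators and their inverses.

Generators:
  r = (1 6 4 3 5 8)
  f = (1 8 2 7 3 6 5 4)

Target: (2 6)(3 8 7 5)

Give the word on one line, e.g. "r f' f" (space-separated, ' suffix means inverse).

  after r: (1 6 4 3 5 8)
  after f: (1 5 2 7 3 4 6)
  after f: (1 4 5 7 6 8 2 3)
  after f: (2 6)(3 8 7 5)

r f f f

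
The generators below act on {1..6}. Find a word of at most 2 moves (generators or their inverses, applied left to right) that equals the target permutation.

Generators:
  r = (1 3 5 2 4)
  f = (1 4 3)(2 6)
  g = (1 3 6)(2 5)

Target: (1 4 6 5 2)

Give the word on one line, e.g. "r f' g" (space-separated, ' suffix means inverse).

  after f: (1 4 3)(2 6)
  after g: (1 4 6 5 2)

f g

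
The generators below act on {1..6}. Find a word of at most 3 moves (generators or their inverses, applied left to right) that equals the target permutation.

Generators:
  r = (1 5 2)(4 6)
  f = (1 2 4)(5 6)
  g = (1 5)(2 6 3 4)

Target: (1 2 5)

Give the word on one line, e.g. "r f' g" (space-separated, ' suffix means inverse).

  after r: (1 5 2)(4 6)
  after r: (1 2 5)

r r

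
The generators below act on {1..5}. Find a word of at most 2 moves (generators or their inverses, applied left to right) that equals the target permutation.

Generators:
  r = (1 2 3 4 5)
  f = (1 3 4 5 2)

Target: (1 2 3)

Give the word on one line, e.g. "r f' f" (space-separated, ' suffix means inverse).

r' f

  after r': (1 5 4 3 2)
  after f: (1 2 3)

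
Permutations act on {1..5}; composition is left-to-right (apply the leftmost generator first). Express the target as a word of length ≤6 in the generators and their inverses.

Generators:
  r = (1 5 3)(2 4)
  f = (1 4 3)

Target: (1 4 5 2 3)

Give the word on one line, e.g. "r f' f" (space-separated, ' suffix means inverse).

  after f': (1 3 4)
  after r': (1 5)(2 4 3)
  after f: (1 5 4)(2 3)
  after r: (1 3 4 5 2)
  after f': (1 4 5 2 3)

f' r' f r f'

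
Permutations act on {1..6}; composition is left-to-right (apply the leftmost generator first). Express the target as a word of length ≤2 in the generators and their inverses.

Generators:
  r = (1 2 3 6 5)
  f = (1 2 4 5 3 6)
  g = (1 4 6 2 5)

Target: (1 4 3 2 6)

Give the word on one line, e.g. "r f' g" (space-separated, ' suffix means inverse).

g r'

  after g: (1 4 6 2 5)
  after r': (1 4 3 2 6)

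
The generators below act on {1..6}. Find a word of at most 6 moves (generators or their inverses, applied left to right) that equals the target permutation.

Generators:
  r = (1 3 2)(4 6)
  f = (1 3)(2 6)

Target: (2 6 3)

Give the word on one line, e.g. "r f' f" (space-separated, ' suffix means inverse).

  after f': (1 3)(2 6)
  after r: (1 2 4 6)
  after f: (1 6 3)(2 4)
  after f: (1 2 4 6)
  after r: (2 6 3)

f' r f f r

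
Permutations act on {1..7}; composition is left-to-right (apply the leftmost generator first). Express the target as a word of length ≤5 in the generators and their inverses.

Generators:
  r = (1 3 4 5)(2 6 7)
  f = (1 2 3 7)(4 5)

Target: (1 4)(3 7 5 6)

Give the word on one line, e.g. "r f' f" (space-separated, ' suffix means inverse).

  after f: (1 2 3 7)(4 5)
  after r': (1 7 5 3 6 2)
  after f': (1 3 6)(2 7 4 5)
  after r: (1 4)(3 7 5 6)

f r' f' r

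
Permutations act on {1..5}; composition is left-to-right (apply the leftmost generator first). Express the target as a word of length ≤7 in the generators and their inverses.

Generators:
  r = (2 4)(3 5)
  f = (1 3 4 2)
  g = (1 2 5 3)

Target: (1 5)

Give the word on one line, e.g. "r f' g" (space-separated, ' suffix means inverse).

  after f: (1 3 4 2)
  after r': (1 5 3 2)
  after f: (1 5 4 2 3)
  after r': (1 3)(2 5)
  after g': (1 5)

f r' f r' g'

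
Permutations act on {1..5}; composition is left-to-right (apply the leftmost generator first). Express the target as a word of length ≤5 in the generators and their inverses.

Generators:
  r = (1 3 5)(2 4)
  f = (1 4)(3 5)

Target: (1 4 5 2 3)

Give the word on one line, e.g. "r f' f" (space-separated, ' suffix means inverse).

  after f: (1 4)(3 5)
  after r': (1 2 4 5)
  after f: (1 2)(3 5 4)
  after r: (1 4 5 2 3)

f r' f r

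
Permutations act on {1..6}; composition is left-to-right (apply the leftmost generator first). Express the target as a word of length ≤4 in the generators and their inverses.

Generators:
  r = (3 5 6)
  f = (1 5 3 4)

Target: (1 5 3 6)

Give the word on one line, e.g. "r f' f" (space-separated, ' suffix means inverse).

  after f': (1 4 3 5)
  after r: (1 4 5)(3 6)
  after f: (3 6 4)
  after f: (1 5 3 6)

f' r f f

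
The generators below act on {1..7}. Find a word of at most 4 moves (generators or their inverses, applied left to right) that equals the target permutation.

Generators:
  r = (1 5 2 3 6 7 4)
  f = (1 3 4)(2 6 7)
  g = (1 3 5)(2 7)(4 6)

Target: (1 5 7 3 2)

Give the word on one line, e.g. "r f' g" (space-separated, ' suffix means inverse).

r f'

  after r: (1 5 2 3 6 7 4)
  after f': (1 5 7 3 2)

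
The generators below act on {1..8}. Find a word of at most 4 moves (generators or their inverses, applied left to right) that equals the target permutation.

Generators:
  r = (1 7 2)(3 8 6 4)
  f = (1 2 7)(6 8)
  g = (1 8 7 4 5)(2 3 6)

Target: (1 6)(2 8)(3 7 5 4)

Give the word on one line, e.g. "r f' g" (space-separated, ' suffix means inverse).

r' g'

  after r': (1 2 7)(3 4 6 8)
  after g': (1 6)(2 8)(3 7 5 4)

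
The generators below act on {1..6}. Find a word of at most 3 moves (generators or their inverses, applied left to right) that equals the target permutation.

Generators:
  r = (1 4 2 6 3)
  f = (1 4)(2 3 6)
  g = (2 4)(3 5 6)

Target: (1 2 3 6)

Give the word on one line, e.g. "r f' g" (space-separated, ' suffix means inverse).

f' r

  after f': (1 4)(2 6 3)
  after r: (1 2 3 6)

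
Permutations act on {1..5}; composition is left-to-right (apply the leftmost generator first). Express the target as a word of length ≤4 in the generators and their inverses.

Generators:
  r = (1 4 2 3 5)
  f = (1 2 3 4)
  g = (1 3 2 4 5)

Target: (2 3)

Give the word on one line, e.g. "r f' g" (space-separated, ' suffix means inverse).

  after r': (1 5 3 2 4)
  after f: (1 5 4 2)
  after g: (2 3)

r' f g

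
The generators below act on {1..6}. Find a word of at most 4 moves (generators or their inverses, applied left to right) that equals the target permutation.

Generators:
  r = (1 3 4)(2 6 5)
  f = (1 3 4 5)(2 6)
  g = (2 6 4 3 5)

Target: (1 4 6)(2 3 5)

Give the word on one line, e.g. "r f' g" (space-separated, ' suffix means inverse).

g r g'

  after g: (2 6 4 3 5)
  after r: (1 3 2 5 6)
  after g': (1 4 6)(2 3 5)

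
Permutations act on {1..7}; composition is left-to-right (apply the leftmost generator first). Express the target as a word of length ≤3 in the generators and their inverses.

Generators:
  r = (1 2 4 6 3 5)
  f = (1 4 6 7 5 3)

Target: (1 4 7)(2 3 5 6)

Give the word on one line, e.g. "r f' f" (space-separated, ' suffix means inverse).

  after f': (1 3 5 7 6 4)
  after r': (1 6 2)(4 5 7)
  after f': (1 4 7)(2 3 5 6)

f' r' f'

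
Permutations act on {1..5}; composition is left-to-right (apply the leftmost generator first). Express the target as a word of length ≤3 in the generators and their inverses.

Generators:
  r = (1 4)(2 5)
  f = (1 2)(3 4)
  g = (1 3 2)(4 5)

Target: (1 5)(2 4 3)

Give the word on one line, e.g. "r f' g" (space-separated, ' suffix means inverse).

  after r: (1 4)(2 5)
  after g: (1 5)(2 4 3)

r g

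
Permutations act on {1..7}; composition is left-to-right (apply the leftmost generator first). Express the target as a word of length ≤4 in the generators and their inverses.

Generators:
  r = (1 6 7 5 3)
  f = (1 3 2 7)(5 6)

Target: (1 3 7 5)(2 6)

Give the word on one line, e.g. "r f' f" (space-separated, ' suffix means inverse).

f r f

  after f: (1 3 2 7)(5 6)
  after r: (2 5 7 6 3)
  after f: (1 3 7 5)(2 6)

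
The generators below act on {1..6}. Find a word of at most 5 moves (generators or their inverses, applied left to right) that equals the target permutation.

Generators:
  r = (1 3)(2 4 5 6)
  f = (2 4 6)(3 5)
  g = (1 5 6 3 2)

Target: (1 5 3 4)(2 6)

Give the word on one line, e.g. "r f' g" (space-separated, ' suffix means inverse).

  after g': (1 2 3 6 5)
  after g': (1 3 5 2 6)
  after r': (2 5 6 3 4)
  after g: (1 5 3 4)(2 6)

g' g' r' g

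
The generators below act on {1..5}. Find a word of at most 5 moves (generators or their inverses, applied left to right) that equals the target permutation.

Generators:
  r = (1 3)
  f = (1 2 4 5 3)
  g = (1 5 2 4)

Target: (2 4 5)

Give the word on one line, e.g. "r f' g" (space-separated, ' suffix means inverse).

  after r': (1 3)
  after f': (1 5 4 2)
  after g': (2 4 5)

r' f' g'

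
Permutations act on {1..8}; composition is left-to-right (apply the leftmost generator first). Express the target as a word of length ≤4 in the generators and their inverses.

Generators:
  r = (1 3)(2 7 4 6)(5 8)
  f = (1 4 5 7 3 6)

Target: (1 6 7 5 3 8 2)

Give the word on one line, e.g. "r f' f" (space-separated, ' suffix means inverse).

  after f': (1 6 3 7 5 4)
  after r: (1 2 7 8 5 6)(3 4)
  after f: (1 2 3 5)(4 6)(7 8)
  after r': (1 6 7 5 3 8 2)

f' r f r'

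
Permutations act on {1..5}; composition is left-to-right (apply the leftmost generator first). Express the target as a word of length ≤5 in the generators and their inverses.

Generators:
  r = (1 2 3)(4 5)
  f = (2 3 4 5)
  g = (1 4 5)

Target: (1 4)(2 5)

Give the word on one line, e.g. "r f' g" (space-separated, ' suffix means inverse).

  after f': (2 5 4 3)
  after g': (1 5)(2 4 3)
  after r: (1 4)(2 5)

f' g' r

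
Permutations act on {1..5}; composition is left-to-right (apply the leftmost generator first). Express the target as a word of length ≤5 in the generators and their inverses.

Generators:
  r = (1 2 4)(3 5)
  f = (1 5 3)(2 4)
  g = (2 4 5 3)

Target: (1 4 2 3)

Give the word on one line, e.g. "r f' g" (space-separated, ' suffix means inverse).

  after r': (1 4 2)(3 5)
  after g': (1 2)(3 4)
  after f': (1 4 5)(2 3)
  after r': (1 2 5 4 3)
  after g: (1 4 2 3)

r' g' f' r' g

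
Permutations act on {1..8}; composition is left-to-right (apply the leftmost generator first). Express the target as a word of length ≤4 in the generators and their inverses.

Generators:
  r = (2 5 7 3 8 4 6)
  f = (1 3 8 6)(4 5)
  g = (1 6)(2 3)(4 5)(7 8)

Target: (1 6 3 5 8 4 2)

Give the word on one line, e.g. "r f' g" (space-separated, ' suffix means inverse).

  after f: (1 3 8 6)(4 5)
  after g': (1 2 3 7 8)
  after f': (1 2)(3 7)(4 5)(6 8)
  after r': (1 6 3 5 8 4 2)

f g' f' r'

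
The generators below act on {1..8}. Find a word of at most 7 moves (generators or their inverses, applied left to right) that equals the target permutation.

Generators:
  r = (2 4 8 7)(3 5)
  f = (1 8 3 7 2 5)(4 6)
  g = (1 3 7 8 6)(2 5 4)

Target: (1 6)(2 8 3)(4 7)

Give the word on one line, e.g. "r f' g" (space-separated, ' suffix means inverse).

  after g: (1 3 7 8 6)(2 5 4)
  after f: (1 7 3 2)(4 5 6 8)
  after g: (1 8 2 3 5)
  after g: (1 6)(2 7 8 5 3 4)
  after r': (1 6)(2 8 3)(4 7)

g f g g r'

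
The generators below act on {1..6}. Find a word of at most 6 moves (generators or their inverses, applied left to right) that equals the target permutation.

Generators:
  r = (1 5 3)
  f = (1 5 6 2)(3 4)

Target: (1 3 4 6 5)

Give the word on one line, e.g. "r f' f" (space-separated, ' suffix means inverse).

f r f' f'

  after f: (1 5 6 2)(3 4)
  after r: (1 3 4)(2 5 6)
  after f': (1 4 2)
  after f': (1 3 4 6 5)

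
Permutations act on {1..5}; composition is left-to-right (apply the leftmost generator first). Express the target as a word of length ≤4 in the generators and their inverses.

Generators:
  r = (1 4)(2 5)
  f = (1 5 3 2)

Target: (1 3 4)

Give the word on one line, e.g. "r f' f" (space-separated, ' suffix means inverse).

f f r'

  after f: (1 5 3 2)
  after f: (1 3)(2 5)
  after r': (1 3 4)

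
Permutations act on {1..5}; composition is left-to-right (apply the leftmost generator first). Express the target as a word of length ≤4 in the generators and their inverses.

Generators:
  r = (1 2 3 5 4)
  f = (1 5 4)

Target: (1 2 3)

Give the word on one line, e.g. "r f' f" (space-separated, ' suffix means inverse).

r f'

  after r: (1 2 3 5 4)
  after f': (1 2 3)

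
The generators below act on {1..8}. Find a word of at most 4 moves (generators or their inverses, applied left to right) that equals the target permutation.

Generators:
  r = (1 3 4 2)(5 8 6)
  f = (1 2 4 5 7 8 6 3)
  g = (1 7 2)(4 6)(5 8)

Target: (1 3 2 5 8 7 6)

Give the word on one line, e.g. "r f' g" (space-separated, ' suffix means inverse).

  after g': (1 2 7)(4 6)(5 8)
  after r: (2 7 3 4 5 6)
  after f': (1 3 2 5 8 7 6)

g' r f'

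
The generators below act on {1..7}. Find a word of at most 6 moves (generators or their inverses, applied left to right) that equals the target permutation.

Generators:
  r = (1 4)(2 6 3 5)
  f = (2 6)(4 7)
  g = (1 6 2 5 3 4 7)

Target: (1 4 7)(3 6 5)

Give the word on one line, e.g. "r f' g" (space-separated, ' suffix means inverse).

  after r': (1 4)(2 5 3 6)
  after g': (1 3)(4 7)
  after f': (1 3)(2 6)
  after g: (1 4 7)(3 6 5)

r' g' f' g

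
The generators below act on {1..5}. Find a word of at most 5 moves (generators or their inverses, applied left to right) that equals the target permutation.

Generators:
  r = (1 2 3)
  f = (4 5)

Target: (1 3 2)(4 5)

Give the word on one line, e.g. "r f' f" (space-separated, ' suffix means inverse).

r r f'

  after r: (1 2 3)
  after r: (1 3 2)
  after f': (1 3 2)(4 5)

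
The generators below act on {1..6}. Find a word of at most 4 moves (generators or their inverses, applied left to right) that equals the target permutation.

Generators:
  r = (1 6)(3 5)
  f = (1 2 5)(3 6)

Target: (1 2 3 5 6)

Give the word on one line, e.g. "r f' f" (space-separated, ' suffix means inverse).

  after f': (1 5 2)(3 6)
  after f': (1 2 5)
  after r': (1 2 3 5 6)

f' f' r'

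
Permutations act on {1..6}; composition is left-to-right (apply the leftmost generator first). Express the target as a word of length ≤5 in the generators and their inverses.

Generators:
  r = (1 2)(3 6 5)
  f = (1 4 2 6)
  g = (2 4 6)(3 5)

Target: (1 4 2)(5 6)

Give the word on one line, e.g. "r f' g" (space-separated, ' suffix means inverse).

r' f' g f' f'

  after r': (1 2)(3 5 6)
  after f': (1 4)(2 6 3 5)
  after g: (1 6 5 4)
  after f': (1 2 4 6 5)
  after f': (1 4 2)(5 6)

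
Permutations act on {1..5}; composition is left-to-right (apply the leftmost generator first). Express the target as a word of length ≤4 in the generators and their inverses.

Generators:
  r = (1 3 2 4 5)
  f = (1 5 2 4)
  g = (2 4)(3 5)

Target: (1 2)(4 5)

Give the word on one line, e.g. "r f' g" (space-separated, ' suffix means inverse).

r' g' r

  after r': (1 5 4 2 3)
  after g': (1 3)(2 5)
  after r: (1 2)(4 5)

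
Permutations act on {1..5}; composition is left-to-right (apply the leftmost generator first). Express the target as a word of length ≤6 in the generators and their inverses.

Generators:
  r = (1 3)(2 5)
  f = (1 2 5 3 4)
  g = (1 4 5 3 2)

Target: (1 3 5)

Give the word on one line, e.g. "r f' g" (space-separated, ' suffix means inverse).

f r' f' g'

  after f: (1 2 5 3 4)
  after r': (1 5)(3 4)
  after f': (1 2)(4 5)
  after g': (1 3 5)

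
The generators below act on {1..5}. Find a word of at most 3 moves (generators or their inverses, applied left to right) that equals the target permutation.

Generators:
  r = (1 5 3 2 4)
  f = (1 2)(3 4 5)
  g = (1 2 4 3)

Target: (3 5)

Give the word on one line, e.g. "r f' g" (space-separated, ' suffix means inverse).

  after r': (1 4 2 3 5)
  after f: (1 5 2 4)
  after r': (3 5)

r' f r'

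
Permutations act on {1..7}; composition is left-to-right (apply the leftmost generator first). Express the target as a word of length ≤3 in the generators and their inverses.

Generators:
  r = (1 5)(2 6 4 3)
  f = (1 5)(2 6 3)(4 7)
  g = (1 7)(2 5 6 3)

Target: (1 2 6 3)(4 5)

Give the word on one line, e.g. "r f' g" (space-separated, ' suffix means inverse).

f g f'

  after f: (1 5)(2 6 3)(4 7)
  after g: (1 6 2 3 5 7 4)
  after f': (1 2 6 3)(4 5)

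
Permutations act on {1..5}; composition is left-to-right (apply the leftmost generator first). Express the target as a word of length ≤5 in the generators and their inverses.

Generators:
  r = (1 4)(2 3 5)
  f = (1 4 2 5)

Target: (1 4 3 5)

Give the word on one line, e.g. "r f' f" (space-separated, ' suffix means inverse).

r r f r f

  after r: (1 4)(2 3 5)
  after r: (2 5 3)
  after f: (1 4 2)(3 5)
  after r: (2 4 3)
  after f: (1 4 3 5)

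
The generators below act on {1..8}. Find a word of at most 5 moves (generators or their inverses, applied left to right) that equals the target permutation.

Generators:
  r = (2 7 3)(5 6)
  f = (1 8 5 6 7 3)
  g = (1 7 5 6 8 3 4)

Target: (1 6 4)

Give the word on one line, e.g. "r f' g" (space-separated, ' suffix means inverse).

f f g

  after f: (1 8 5 6 7 3)
  after f: (1 5 7)(3 8 6)
  after g: (1 6 4)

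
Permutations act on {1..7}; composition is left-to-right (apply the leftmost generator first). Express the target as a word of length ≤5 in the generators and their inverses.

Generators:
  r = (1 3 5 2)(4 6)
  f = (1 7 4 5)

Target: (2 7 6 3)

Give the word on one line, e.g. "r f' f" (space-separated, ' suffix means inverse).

  after r: (1 3 5 2)(4 6)
  after f: (1 3)(2 7 4 6 5)
  after r': (2 7 6 3)

r f r'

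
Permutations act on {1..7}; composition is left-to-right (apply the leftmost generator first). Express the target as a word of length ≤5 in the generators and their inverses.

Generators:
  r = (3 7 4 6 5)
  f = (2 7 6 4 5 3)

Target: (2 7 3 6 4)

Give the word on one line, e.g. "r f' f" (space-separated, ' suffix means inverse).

  after f': (2 3 5 4 6 7)
  after r: (2 7)(4 5 6)
  after r: (2 4 3 7)
  after r: (2 6 5 3 4 7)
  after f': (2 7 3 6 4)

f' r r r f'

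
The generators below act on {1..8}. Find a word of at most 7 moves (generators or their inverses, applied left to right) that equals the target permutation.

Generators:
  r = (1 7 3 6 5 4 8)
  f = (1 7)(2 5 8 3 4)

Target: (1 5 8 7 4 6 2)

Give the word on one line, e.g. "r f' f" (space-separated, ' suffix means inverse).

  after f: (1 7)(2 5 8 3 4)
  after r: (1 3 8 6 5)(2 4)
  after f': (1 8 6 2 3 5 7)
  after r': (1 4 5)(2 7 8 3 6)
  after r': (1 5 8 7 4 6 2)

f r f' r' r'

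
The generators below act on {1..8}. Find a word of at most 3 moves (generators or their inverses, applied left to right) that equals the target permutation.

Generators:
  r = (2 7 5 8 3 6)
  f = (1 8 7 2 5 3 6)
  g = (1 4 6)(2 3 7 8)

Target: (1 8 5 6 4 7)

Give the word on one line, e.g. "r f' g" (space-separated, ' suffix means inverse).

  after g': (1 6 4)(2 8 7 3)
  after f: (2 7 6 4 8)(3 5)
  after f: (1 8 5 6 4 7)

g' f f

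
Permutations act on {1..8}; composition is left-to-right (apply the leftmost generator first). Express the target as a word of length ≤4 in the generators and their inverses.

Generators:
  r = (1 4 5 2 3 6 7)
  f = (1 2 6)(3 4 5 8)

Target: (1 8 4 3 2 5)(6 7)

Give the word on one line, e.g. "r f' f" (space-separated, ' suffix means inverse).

  after r: (1 4 5 2 3 6 7)
  after f: (1 5 6 7 2 4 8 3)
  after f: (1 8 4 3 2 5)(6 7)

r f f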